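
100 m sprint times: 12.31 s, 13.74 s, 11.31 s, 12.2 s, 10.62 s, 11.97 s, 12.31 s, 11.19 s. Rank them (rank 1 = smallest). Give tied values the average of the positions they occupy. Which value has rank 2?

Sorted (ascending): 10.62, 11.19, 11.31, 11.97, 12.2, 12.31, 12.31, 13.74
The 2 values of 12.31 occupy positions 6–7 → average rank (6+7)/2 = 6.5.
Rank 2 → value 11.19.

11.19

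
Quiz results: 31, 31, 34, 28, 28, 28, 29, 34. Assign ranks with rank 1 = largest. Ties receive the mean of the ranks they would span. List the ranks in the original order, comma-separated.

Sorted (descending): 34, 34, 31, 31, 29, 28, 28, 28
The 2 values of 34 occupy positions 1–2 → average rank (1+2)/2 = 1.5.
The 2 values of 31 occupy positions 3–4 → average rank (3+4)/2 = 3.5.
The 3 values of 28 occupy positions 6–8 → average rank 7.

3.5, 3.5, 1.5, 7, 7, 7, 5, 1.5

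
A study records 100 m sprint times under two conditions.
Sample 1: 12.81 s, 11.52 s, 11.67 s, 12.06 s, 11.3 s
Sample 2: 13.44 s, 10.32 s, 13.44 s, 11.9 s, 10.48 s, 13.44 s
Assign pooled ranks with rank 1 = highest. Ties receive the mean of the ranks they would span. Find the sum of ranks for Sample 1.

33

Sorted (descending): 13.44, 13.44, 13.44, 12.81, 12.06, 11.9, 11.67, 11.52, 11.3, 10.48, 10.32
The 3 values of 13.44 occupy positions 1–3 → average rank 2.
Sample 1 values → pooled ranks: 12.81→4, 11.52→8, 11.67→7, 12.06→5, 11.3→9
Rank sum = 4 + 8 + 7 + 5 + 9 = 33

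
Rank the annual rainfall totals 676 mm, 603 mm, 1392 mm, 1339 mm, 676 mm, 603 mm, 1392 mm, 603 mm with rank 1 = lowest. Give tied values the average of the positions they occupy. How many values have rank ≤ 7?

6

Sorted (ascending): 603, 603, 603, 676, 676, 1339, 1392, 1392
The 3 values of 603 occupy positions 1–3 → average rank 2.
The 2 values of 676 occupy positions 4–5 → average rank (4+5)/2 = 4.5.
The 2 values of 1392 occupy positions 7–8 → average rank (7+8)/2 = 7.5.
Ranks ≤ 7: {2, 2, 2, 4.5, 4.5, 6} → 6 values.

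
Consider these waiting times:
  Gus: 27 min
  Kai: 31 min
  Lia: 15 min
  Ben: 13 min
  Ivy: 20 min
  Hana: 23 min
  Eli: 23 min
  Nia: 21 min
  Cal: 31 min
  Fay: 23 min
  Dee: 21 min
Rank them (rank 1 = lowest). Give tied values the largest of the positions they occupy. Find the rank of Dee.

5

Sorted (ascending): 13, 15, 20, 21, 21, 23, 23, 23, 27, 31, 31
The 2 values of 21 occupy positions 4–5 → each gets rank 5.
The 3 values of 23 occupy positions 6–8 → each gets rank 8.
The 2 values of 31 occupy positions 10–11 → each gets rank 11.
Dee has value 21 min → rank 5.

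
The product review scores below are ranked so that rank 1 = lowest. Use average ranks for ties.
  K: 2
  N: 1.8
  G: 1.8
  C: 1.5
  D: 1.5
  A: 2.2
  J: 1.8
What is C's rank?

1.5

Sorted (ascending): 1.5, 1.5, 1.8, 1.8, 1.8, 2, 2.2
The 2 values of 1.5 occupy positions 1–2 → average rank (1+2)/2 = 1.5.
The 3 values of 1.8 occupy positions 3–5 → average rank 4.
C has value 1.5 → rank 1.5.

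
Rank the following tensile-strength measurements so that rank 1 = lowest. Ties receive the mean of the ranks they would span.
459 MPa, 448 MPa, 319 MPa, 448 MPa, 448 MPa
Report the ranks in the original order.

Sorted (ascending): 319, 448, 448, 448, 459
The 3 values of 448 occupy positions 2–4 → average rank 3.

5, 3, 1, 3, 3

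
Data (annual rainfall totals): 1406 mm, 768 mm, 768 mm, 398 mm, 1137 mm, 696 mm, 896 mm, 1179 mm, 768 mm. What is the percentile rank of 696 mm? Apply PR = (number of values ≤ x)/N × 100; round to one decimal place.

N = 9.
Strictly below 696: 1. Equal to 696: 1.
PR = 2/9 × 100 = 22.2

22.2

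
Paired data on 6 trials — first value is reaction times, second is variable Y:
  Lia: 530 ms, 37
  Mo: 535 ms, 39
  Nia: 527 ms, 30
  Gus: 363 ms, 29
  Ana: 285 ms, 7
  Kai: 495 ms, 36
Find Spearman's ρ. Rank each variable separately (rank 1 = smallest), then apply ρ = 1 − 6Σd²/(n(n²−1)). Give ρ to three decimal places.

0.943

Ranks of variable 1: 5, 6, 4, 2, 1, 3
Ranks of variable 2: 5, 6, 3, 2, 1, 4
d = r₁ − r₂: 0, 0, 1, 0, 0, -1
d²: 0, 0, 1, 0, 0, 1; Σd² = 2
ρ = 1 − 6·2/(6·35) = 1 − 12/210 = 0.943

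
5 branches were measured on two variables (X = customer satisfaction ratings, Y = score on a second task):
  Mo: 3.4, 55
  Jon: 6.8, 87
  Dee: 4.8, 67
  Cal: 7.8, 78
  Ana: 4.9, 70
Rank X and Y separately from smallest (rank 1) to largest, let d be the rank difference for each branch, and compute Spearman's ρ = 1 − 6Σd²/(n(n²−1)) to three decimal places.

Ranks of variable 1: 1, 4, 2, 5, 3
Ranks of variable 2: 1, 5, 2, 4, 3
d = r₁ − r₂: 0, -1, 0, 1, 0
d²: 0, 1, 0, 1, 0; Σd² = 2
ρ = 1 − 6·2/(5·24) = 1 − 12/120 = 0.900

0.900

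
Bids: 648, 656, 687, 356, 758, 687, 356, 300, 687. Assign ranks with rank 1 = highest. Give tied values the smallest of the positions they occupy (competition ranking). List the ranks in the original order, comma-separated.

Sorted (descending): 758, 687, 687, 687, 656, 648, 356, 356, 300
The 3 values of 687 occupy positions 2–4 → each gets rank 2.
The 2 values of 356 occupy positions 7–8 → each gets rank 7.

6, 5, 2, 7, 1, 2, 7, 9, 2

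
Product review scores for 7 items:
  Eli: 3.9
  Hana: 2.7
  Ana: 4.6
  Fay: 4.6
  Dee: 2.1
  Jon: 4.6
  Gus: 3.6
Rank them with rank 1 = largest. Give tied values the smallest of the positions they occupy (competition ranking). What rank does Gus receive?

Sorted (descending): 4.6, 4.6, 4.6, 3.9, 3.6, 2.7, 2.1
The 3 values of 4.6 occupy positions 1–3 → each gets rank 1.
Gus has value 3.6 → rank 5.

5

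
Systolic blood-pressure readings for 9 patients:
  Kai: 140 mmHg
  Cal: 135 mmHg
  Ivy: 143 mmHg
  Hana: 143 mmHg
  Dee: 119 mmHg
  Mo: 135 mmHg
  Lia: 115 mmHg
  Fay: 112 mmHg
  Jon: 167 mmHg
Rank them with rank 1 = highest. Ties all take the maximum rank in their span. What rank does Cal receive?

Sorted (descending): 167, 143, 143, 140, 135, 135, 119, 115, 112
The 2 values of 143 occupy positions 2–3 → each gets rank 3.
The 2 values of 135 occupy positions 5–6 → each gets rank 6.
Cal has value 135 mmHg → rank 6.

6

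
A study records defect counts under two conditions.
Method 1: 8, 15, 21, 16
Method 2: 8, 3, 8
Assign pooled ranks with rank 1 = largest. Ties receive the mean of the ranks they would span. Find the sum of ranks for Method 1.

Sorted (descending): 21, 16, 15, 8, 8, 8, 3
The 3 values of 8 occupy positions 4–6 → average rank 5.
Method 1 values → pooled ranks: 8→5, 15→3, 21→1, 16→2
Rank sum = 5 + 3 + 1 + 2 = 11

11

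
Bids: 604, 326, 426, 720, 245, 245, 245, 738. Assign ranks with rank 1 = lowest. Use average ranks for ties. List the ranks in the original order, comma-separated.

Sorted (ascending): 245, 245, 245, 326, 426, 604, 720, 738
The 3 values of 245 occupy positions 1–3 → average rank 2.

6, 4, 5, 7, 2, 2, 2, 8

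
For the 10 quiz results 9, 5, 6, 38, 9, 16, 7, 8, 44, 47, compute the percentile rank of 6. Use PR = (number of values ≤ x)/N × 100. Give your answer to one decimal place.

N = 10.
Strictly below 6: 1. Equal to 6: 1.
PR = 2/10 × 100 = 20.0

20.0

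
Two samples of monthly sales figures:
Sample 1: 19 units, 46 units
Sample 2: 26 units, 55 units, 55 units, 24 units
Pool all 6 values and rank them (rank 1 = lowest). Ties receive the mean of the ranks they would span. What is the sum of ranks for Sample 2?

16

Sorted (ascending): 19, 24, 26, 46, 55, 55
The 2 values of 55 occupy positions 5–6 → average rank (5+6)/2 = 5.5.
Sample 2 values → pooled ranks: 26→3, 55→5.5, 55→5.5, 24→2
Rank sum = 3 + 5.5 + 5.5 + 2 = 16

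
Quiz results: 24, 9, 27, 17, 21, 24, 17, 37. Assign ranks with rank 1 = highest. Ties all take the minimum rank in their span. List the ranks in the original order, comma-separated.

3, 8, 2, 6, 5, 3, 6, 1

Sorted (descending): 37, 27, 24, 24, 21, 17, 17, 9
The 2 values of 24 occupy positions 3–4 → each gets rank 3.
The 2 values of 17 occupy positions 6–7 → each gets rank 6.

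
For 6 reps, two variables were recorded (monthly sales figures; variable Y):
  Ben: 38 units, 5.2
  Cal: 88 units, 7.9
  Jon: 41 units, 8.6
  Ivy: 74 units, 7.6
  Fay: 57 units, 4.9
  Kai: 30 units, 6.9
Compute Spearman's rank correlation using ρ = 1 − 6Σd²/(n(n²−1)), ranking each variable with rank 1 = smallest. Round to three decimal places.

0.314

Ranks of variable 1: 2, 6, 3, 5, 4, 1
Ranks of variable 2: 2, 5, 6, 4, 1, 3
d = r₁ − r₂: 0, 1, -3, 1, 3, -2
d²: 0, 1, 9, 1, 9, 4; Σd² = 24
ρ = 1 − 6·24/(6·35) = 1 − 144/210 = 0.314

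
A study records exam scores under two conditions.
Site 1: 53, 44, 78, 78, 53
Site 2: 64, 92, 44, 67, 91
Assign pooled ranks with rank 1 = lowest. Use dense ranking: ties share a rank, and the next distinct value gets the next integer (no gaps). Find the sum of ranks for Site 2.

Sorted (ascending): 44, 44, 53, 53, 64, 67, 78, 78, 91, 92
The 2 values of 44 share dense rank 1.
The 2 values of 53 share dense rank 2.
The 2 values of 78 share dense rank 5.
Remaining distinct values take the next consecutive integers.
Site 2 values → pooled ranks: 64→3, 92→7, 44→1, 67→4, 91→6
Rank sum = 3 + 7 + 1 + 4 + 6 = 21

21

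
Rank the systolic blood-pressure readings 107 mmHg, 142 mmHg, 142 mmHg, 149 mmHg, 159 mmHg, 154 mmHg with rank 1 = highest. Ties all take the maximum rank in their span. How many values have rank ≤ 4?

Sorted (descending): 159, 154, 149, 142, 142, 107
The 2 values of 142 occupy positions 4–5 → each gets rank 5.
Ranks ≤ 4: {1, 2, 3} → 3 values.

3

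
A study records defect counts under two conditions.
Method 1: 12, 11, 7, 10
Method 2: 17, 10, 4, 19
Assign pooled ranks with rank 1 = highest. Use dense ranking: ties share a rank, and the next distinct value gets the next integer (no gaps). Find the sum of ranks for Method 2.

Sorted (descending): 19, 17, 12, 11, 10, 10, 7, 4
The 2 values of 10 share dense rank 5.
Remaining distinct values take the next consecutive integers.
Method 2 values → pooled ranks: 17→2, 10→5, 4→7, 19→1
Rank sum = 2 + 5 + 7 + 1 = 15

15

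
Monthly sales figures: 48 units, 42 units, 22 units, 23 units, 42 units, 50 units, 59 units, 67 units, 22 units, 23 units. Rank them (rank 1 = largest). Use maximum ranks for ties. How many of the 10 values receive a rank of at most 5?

4

Sorted (descending): 67, 59, 50, 48, 42, 42, 23, 23, 22, 22
The 2 values of 42 occupy positions 5–6 → each gets rank 6.
The 2 values of 23 occupy positions 7–8 → each gets rank 8.
The 2 values of 22 occupy positions 9–10 → each gets rank 10.
Ranks ≤ 5: {1, 2, 3, 4} → 4 values.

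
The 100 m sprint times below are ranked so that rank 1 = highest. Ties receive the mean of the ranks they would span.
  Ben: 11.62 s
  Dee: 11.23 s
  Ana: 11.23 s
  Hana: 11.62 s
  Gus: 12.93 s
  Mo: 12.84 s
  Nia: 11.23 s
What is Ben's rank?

Sorted (descending): 12.93, 12.84, 11.62, 11.62, 11.23, 11.23, 11.23
The 2 values of 11.62 occupy positions 3–4 → average rank (3+4)/2 = 3.5.
The 3 values of 11.23 occupy positions 5–7 → average rank 6.
Ben has value 11.62 s → rank 3.5.

3.5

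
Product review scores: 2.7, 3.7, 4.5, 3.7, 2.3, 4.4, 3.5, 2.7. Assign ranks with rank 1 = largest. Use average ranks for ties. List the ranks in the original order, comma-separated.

6.5, 3.5, 1, 3.5, 8, 2, 5, 6.5

Sorted (descending): 4.5, 4.4, 3.7, 3.7, 3.5, 2.7, 2.7, 2.3
The 2 values of 3.7 occupy positions 3–4 → average rank (3+4)/2 = 3.5.
The 2 values of 2.7 occupy positions 6–7 → average rank (6+7)/2 = 6.5.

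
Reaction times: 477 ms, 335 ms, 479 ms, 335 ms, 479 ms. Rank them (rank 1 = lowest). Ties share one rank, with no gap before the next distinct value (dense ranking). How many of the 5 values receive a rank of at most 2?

3

Sorted (ascending): 335, 335, 477, 479, 479
The 2 values of 335 share dense rank 1.
The 2 values of 479 share dense rank 3.
Remaining distinct values take the next consecutive integers.
Ranks ≤ 2: {1, 1, 2} → 3 values.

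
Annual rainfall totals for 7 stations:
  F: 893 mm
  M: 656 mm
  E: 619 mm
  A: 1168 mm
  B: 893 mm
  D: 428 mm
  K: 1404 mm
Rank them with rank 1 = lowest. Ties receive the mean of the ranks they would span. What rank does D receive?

Sorted (ascending): 428, 619, 656, 893, 893, 1168, 1404
The 2 values of 893 occupy positions 4–5 → average rank (4+5)/2 = 4.5.
D has value 428 mm → rank 1.

1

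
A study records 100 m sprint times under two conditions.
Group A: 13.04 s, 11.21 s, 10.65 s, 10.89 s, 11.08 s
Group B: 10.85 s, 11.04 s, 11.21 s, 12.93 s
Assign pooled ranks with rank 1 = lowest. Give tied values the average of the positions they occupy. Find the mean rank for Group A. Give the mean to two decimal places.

4.90

Sorted (ascending): 10.65, 10.85, 10.89, 11.04, 11.08, 11.21, 11.21, 12.93, 13.04
The 2 values of 11.21 occupy positions 6–7 → average rank (6+7)/2 = 6.5.
Group A values → pooled ranks: 13.04→9, 11.21→6.5, 10.65→1, 10.89→3, 11.08→5
Mean rank = (9 + 6.5 + 1 + 3 + 5) / 5 = 4.90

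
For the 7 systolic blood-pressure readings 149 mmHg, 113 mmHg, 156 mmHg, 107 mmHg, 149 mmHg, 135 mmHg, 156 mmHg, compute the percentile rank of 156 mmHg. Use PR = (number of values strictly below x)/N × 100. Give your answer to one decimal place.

N = 7.
Strictly below 156: 5. Equal to 156: 2.
PR = 5/7 × 100 = 71.4

71.4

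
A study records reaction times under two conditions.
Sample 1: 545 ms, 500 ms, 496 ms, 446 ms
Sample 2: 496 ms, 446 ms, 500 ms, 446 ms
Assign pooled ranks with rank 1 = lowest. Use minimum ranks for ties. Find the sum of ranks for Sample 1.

19

Sorted (ascending): 446, 446, 446, 496, 496, 500, 500, 545
The 3 values of 446 occupy positions 1–3 → each gets rank 1.
The 2 values of 496 occupy positions 4–5 → each gets rank 4.
The 2 values of 500 occupy positions 6–7 → each gets rank 6.
Sample 1 values → pooled ranks: 545→8, 500→6, 496→4, 446→1
Rank sum = 8 + 6 + 4 + 1 = 19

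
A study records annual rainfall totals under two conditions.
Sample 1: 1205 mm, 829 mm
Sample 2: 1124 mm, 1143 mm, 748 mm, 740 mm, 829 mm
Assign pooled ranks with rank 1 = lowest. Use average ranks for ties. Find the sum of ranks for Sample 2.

17.5

Sorted (ascending): 740, 748, 829, 829, 1124, 1143, 1205
The 2 values of 829 occupy positions 3–4 → average rank (3+4)/2 = 3.5.
Sample 2 values → pooled ranks: 1124→5, 1143→6, 748→2, 740→1, 829→3.5
Rank sum = 5 + 6 + 2 + 1 + 3.5 = 17.5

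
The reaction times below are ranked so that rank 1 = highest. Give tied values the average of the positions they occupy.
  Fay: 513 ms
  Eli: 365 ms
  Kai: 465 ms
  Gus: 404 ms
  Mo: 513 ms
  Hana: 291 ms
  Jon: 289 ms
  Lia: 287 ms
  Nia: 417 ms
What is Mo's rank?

1.5

Sorted (descending): 513, 513, 465, 417, 404, 365, 291, 289, 287
The 2 values of 513 occupy positions 1–2 → average rank (1+2)/2 = 1.5.
Mo has value 513 ms → rank 1.5.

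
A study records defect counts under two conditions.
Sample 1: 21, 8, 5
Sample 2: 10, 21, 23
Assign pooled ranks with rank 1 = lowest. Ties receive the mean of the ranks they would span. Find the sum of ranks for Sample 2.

Sorted (ascending): 5, 8, 10, 21, 21, 23
The 2 values of 21 occupy positions 4–5 → average rank (4+5)/2 = 4.5.
Sample 2 values → pooled ranks: 10→3, 21→4.5, 23→6
Rank sum = 3 + 4.5 + 6 = 13.5

13.5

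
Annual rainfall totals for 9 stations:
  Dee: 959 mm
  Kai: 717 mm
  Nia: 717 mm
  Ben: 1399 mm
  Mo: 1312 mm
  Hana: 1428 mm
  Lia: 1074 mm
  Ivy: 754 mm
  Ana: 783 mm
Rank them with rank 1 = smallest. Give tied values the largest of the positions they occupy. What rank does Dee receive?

Sorted (ascending): 717, 717, 754, 783, 959, 1074, 1312, 1399, 1428
The 2 values of 717 occupy positions 1–2 → each gets rank 2.
Dee has value 959 mm → rank 5.

5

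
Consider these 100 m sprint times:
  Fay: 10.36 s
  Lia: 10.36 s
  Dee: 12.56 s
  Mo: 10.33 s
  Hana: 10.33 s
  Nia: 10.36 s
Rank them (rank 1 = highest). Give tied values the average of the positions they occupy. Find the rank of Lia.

3

Sorted (descending): 12.56, 10.36, 10.36, 10.36, 10.33, 10.33
The 3 values of 10.36 occupy positions 2–4 → average rank 3.
The 2 values of 10.33 occupy positions 5–6 → average rank (5+6)/2 = 5.5.
Lia has value 10.36 s → rank 3.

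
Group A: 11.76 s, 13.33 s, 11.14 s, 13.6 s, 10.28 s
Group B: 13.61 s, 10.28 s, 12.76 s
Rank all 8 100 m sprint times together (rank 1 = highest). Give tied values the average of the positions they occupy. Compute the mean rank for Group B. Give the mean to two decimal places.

4.17

Sorted (descending): 13.61, 13.6, 13.33, 12.76, 11.76, 11.14, 10.28, 10.28
The 2 values of 10.28 occupy positions 7–8 → average rank (7+8)/2 = 7.5.
Group B values → pooled ranks: 13.61→1, 10.28→7.5, 12.76→4
Mean rank = (1 + 7.5 + 4) / 3 = 4.17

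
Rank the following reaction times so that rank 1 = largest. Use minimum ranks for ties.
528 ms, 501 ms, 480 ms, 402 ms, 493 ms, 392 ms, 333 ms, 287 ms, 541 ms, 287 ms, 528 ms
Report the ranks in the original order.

Sorted (descending): 541, 528, 528, 501, 493, 480, 402, 392, 333, 287, 287
The 2 values of 528 occupy positions 2–3 → each gets rank 2.
The 2 values of 287 occupy positions 10–11 → each gets rank 10.

2, 4, 6, 7, 5, 8, 9, 10, 1, 10, 2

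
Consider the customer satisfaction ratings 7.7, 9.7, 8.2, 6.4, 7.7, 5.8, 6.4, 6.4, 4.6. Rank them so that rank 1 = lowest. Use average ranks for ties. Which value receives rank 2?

5.8

Sorted (ascending): 4.6, 5.8, 6.4, 6.4, 6.4, 7.7, 7.7, 8.2, 9.7
The 3 values of 6.4 occupy positions 3–5 → average rank 4.
The 2 values of 7.7 occupy positions 6–7 → average rank (6+7)/2 = 6.5.
Rank 2 → value 5.8.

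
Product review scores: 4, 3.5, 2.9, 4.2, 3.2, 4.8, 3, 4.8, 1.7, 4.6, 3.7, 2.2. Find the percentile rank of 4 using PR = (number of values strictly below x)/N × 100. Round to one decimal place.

58.3

N = 12.
Strictly below 4: 7. Equal to 4: 1.
PR = 7/12 × 100 = 58.3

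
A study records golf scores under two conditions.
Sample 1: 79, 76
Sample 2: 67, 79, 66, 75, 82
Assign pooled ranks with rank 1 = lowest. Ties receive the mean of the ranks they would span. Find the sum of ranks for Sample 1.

9.5

Sorted (ascending): 66, 67, 75, 76, 79, 79, 82
The 2 values of 79 occupy positions 5–6 → average rank (5+6)/2 = 5.5.
Sample 1 values → pooled ranks: 79→5.5, 76→4
Rank sum = 5.5 + 4 = 9.5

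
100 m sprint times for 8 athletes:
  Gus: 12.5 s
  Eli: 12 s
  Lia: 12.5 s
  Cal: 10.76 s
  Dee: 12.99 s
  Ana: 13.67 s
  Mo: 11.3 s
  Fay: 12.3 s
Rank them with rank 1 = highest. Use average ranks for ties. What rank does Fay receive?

5

Sorted (descending): 13.67, 12.99, 12.5, 12.5, 12.3, 12, 11.3, 10.76
The 2 values of 12.5 occupy positions 3–4 → average rank (3+4)/2 = 3.5.
Fay has value 12.3 s → rank 5.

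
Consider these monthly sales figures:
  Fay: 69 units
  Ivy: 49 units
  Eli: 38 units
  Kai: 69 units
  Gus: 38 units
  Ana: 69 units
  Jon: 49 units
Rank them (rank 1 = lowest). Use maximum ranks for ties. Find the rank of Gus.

2

Sorted (ascending): 38, 38, 49, 49, 69, 69, 69
The 2 values of 38 occupy positions 1–2 → each gets rank 2.
The 2 values of 49 occupy positions 3–4 → each gets rank 4.
The 3 values of 69 occupy positions 5–7 → each gets rank 7.
Gus has value 38 units → rank 2.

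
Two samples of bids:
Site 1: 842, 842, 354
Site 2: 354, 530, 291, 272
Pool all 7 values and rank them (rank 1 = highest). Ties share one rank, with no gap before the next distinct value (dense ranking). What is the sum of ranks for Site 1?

Sorted (descending): 842, 842, 530, 354, 354, 291, 272
The 2 values of 842 share dense rank 1.
The 2 values of 354 share dense rank 3.
Remaining distinct values take the next consecutive integers.
Site 1 values → pooled ranks: 842→1, 842→1, 354→3
Rank sum = 1 + 1 + 3 = 5

5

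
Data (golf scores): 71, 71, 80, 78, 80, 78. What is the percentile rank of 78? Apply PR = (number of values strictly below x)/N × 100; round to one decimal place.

N = 6.
Strictly below 78: 2. Equal to 78: 2.
PR = 2/6 × 100 = 33.3

33.3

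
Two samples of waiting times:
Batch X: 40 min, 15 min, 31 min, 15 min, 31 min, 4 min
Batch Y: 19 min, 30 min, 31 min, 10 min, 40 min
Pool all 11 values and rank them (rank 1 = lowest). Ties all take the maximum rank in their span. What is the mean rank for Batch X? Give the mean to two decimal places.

Sorted (ascending): 4, 10, 15, 15, 19, 30, 31, 31, 31, 40, 40
The 2 values of 15 occupy positions 3–4 → each gets rank 4.
The 3 values of 31 occupy positions 7–9 → each gets rank 9.
The 2 values of 40 occupy positions 10–11 → each gets rank 11.
Batch X values → pooled ranks: 40→11, 15→4, 31→9, 15→4, 31→9, 4→1
Mean rank = (11 + 4 + 9 + 4 + 9 + 1) / 6 = 6.33

6.33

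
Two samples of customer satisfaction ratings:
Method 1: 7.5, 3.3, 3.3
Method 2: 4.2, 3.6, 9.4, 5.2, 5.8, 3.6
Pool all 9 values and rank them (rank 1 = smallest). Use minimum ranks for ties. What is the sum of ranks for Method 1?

10

Sorted (ascending): 3.3, 3.3, 3.6, 3.6, 4.2, 5.2, 5.8, 7.5, 9.4
The 2 values of 3.3 occupy positions 1–2 → each gets rank 1.
The 2 values of 3.6 occupy positions 3–4 → each gets rank 3.
Method 1 values → pooled ranks: 7.5→8, 3.3→1, 3.3→1
Rank sum = 8 + 1 + 1 = 10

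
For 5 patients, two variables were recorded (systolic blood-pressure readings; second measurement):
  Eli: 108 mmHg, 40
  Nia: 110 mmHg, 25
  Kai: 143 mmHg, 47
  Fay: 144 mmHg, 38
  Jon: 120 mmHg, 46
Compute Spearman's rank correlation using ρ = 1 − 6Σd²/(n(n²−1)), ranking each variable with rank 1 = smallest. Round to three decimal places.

0.200

Ranks of variable 1: 1, 2, 4, 5, 3
Ranks of variable 2: 3, 1, 5, 2, 4
d = r₁ − r₂: -2, 1, -1, 3, -1
d²: 4, 1, 1, 9, 1; Σd² = 16
ρ = 1 − 6·16/(5·24) = 1 − 96/120 = 0.200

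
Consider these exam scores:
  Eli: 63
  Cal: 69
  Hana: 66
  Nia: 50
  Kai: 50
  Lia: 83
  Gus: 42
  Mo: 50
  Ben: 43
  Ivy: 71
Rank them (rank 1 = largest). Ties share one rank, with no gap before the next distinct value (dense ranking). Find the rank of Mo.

Sorted (descending): 83, 71, 69, 66, 63, 50, 50, 50, 43, 42
The 3 values of 50 share dense rank 6.
Remaining distinct values take the next consecutive integers.
Mo has value 50 → rank 6.

6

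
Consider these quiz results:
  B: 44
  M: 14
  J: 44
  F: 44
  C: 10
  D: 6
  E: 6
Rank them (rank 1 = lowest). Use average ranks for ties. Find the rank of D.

1.5

Sorted (ascending): 6, 6, 10, 14, 44, 44, 44
The 2 values of 6 occupy positions 1–2 → average rank (1+2)/2 = 1.5.
The 3 values of 44 occupy positions 5–7 → average rank 6.
D has value 6 → rank 1.5.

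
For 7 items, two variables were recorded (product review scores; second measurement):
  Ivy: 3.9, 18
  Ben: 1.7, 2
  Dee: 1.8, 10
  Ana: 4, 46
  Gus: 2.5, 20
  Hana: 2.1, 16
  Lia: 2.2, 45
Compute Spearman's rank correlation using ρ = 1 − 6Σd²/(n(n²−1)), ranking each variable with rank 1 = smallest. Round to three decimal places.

Ranks of variable 1: 6, 1, 2, 7, 5, 3, 4
Ranks of variable 2: 4, 1, 2, 7, 5, 3, 6
d = r₁ − r₂: 2, 0, 0, 0, 0, 0, -2
d²: 4, 0, 0, 0, 0, 0, 4; Σd² = 8
ρ = 1 − 6·8/(7·48) = 1 − 48/336 = 0.857

0.857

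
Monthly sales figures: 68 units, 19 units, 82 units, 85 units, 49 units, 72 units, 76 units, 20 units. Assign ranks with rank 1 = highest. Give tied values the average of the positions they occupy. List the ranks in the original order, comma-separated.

5, 8, 2, 1, 6, 4, 3, 7

Sorted (descending): 85, 82, 76, 72, 68, 49, 20, 19
No ties — each value takes its position as its rank.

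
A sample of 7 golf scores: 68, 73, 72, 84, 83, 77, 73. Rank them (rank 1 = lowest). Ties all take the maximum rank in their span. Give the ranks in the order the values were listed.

1, 4, 2, 7, 6, 5, 4

Sorted (ascending): 68, 72, 73, 73, 77, 83, 84
The 2 values of 73 occupy positions 3–4 → each gets rank 4.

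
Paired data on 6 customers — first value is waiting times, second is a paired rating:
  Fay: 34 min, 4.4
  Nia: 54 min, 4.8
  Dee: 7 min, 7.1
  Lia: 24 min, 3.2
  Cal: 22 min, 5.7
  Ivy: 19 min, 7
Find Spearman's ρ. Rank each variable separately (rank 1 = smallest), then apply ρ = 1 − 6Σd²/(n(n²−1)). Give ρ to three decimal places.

Ranks of variable 1: 5, 6, 1, 4, 3, 2
Ranks of variable 2: 2, 3, 6, 1, 4, 5
d = r₁ − r₂: 3, 3, -5, 3, -1, -3
d²: 9, 9, 25, 9, 1, 9; Σd² = 62
ρ = 1 − 6·62/(6·35) = 1 − 372/210 = -0.771

-0.771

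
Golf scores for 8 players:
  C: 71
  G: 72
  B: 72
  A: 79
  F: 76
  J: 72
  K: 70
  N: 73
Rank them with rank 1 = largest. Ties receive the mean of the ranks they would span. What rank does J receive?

Sorted (descending): 79, 76, 73, 72, 72, 72, 71, 70
The 3 values of 72 occupy positions 4–6 → average rank 5.
J has value 72 → rank 5.

5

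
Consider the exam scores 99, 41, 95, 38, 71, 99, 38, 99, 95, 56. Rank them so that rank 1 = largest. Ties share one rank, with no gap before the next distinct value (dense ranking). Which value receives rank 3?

71

Sorted (descending): 99, 99, 99, 95, 95, 71, 56, 41, 38, 38
The 3 values of 99 share dense rank 1.
The 2 values of 95 share dense rank 2.
The 2 values of 38 share dense rank 6.
Remaining distinct values take the next consecutive integers.
Rank 3 → value 71.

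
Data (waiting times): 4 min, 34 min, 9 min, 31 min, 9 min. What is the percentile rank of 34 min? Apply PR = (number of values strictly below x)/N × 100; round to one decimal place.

N = 5.
Strictly below 34: 4. Equal to 34: 1.
PR = 4/5 × 100 = 80.0

80.0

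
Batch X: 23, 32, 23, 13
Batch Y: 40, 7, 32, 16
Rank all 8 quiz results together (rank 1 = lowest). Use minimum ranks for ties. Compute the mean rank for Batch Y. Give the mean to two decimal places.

4.50

Sorted (ascending): 7, 13, 16, 23, 23, 32, 32, 40
The 2 values of 23 occupy positions 4–5 → each gets rank 4.
The 2 values of 32 occupy positions 6–7 → each gets rank 6.
Batch Y values → pooled ranks: 40→8, 7→1, 32→6, 16→3
Mean rank = (8 + 1 + 6 + 3) / 4 = 4.50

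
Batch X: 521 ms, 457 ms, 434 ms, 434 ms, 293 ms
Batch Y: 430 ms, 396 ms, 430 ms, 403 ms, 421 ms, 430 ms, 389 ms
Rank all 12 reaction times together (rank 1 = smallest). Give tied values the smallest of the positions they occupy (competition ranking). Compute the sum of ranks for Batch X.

Sorted (ascending): 293, 389, 396, 403, 421, 430, 430, 430, 434, 434, 457, 521
The 3 values of 430 occupy positions 6–8 → each gets rank 6.
The 2 values of 434 occupy positions 9–10 → each gets rank 9.
Batch X values → pooled ranks: 521→12, 457→11, 434→9, 434→9, 293→1
Rank sum = 12 + 11 + 9 + 9 + 1 = 42

42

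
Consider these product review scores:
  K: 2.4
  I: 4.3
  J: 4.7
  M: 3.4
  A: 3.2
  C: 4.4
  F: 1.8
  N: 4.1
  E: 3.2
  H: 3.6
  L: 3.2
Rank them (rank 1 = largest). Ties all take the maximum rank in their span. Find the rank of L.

9

Sorted (descending): 4.7, 4.4, 4.3, 4.1, 3.6, 3.4, 3.2, 3.2, 3.2, 2.4, 1.8
The 3 values of 3.2 occupy positions 7–9 → each gets rank 9.
L has value 3.2 → rank 9.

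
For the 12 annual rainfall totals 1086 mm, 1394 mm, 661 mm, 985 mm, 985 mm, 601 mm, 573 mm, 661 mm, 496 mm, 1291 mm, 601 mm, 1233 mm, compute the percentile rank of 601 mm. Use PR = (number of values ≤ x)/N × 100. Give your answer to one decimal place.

N = 12.
Strictly below 601: 2. Equal to 601: 2.
PR = 4/12 × 100 = 33.3

33.3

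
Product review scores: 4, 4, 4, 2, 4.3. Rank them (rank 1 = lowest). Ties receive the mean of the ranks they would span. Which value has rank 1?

2

Sorted (ascending): 2, 4, 4, 4, 4.3
The 3 values of 4 occupy positions 2–4 → average rank 3.
Rank 1 → value 2.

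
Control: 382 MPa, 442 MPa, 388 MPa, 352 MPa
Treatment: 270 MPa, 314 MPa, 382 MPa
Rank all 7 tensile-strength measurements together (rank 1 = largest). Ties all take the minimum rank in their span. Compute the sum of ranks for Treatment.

Sorted (descending): 442, 388, 382, 382, 352, 314, 270
The 2 values of 382 occupy positions 3–4 → each gets rank 3.
Treatment values → pooled ranks: 270→7, 314→6, 382→3
Rank sum = 7 + 6 + 3 = 16

16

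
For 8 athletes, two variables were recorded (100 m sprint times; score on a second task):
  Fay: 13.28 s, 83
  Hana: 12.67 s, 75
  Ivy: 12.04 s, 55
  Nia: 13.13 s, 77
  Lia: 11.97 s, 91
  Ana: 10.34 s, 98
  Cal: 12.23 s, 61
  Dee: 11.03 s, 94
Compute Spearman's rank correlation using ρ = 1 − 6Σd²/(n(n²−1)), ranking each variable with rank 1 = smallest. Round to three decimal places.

Ranks of variable 1: 8, 6, 4, 7, 3, 1, 5, 2
Ranks of variable 2: 5, 3, 1, 4, 6, 8, 2, 7
d = r₁ − r₂: 3, 3, 3, 3, -3, -7, 3, -5
d²: 9, 9, 9, 9, 9, 49, 9, 25; Σd² = 128
ρ = 1 − 6·128/(8·63) = 1 − 768/504 = -0.524

-0.524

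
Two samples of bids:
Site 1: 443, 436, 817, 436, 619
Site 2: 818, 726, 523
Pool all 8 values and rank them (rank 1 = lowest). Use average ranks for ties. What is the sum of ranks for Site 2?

18

Sorted (ascending): 436, 436, 443, 523, 619, 726, 817, 818
The 2 values of 436 occupy positions 1–2 → average rank (1+2)/2 = 1.5.
Site 2 values → pooled ranks: 818→8, 726→6, 523→4
Rank sum = 8 + 6 + 4 = 18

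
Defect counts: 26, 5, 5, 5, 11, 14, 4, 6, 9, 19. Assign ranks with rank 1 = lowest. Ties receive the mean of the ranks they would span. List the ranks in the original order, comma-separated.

Sorted (ascending): 4, 5, 5, 5, 6, 9, 11, 14, 19, 26
The 3 values of 5 occupy positions 2–4 → average rank 3.

10, 3, 3, 3, 7, 8, 1, 5, 6, 9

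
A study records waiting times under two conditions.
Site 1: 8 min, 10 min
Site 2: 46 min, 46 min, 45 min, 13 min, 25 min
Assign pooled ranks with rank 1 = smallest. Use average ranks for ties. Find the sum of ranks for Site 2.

25

Sorted (ascending): 8, 10, 13, 25, 45, 46, 46
The 2 values of 46 occupy positions 6–7 → average rank (6+7)/2 = 6.5.
Site 2 values → pooled ranks: 46→6.5, 46→6.5, 45→5, 13→3, 25→4
Rank sum = 6.5 + 6.5 + 5 + 3 + 4 = 25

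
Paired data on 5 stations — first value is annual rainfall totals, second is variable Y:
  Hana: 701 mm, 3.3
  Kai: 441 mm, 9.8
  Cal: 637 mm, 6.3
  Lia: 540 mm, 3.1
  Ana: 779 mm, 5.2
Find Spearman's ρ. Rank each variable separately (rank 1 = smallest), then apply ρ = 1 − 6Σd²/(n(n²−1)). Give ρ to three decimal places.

Ranks of variable 1: 4, 1, 3, 2, 5
Ranks of variable 2: 2, 5, 4, 1, 3
d = r₁ − r₂: 2, -4, -1, 1, 2
d²: 4, 16, 1, 1, 4; Σd² = 26
ρ = 1 − 6·26/(5·24) = 1 − 156/120 = -0.300

-0.300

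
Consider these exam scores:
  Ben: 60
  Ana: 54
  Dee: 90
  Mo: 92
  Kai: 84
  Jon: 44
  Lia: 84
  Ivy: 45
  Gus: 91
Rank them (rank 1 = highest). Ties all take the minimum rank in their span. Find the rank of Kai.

Sorted (descending): 92, 91, 90, 84, 84, 60, 54, 45, 44
The 2 values of 84 occupy positions 4–5 → each gets rank 4.
Kai has value 84 → rank 4.

4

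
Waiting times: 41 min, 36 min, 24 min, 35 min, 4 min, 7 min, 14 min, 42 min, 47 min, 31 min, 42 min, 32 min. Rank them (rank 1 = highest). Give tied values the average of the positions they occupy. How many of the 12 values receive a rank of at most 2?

Sorted (descending): 47, 42, 42, 41, 36, 35, 32, 31, 24, 14, 7, 4
The 2 values of 42 occupy positions 2–3 → average rank (2+3)/2 = 2.5.
Ranks ≤ 2: {1} → 1 value.

1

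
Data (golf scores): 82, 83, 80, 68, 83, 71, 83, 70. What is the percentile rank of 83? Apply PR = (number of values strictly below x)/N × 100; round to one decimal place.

62.5

N = 8.
Strictly below 83: 5. Equal to 83: 3.
PR = 5/8 × 100 = 62.5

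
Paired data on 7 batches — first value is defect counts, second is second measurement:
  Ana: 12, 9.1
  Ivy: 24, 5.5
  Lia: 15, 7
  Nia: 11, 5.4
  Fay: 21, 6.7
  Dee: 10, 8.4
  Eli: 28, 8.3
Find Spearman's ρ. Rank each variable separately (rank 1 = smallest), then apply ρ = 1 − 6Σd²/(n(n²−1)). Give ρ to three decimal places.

-0.179

Ranks of variable 1: 3, 6, 4, 2, 5, 1, 7
Ranks of variable 2: 7, 2, 4, 1, 3, 6, 5
d = r₁ − r₂: -4, 4, 0, 1, 2, -5, 2
d²: 16, 16, 0, 1, 4, 25, 4; Σd² = 66
ρ = 1 − 6·66/(7·48) = 1 − 396/336 = -0.179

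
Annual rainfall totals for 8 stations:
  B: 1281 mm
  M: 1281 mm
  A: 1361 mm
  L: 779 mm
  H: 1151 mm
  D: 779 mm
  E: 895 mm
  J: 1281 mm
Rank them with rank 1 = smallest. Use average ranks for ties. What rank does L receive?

Sorted (ascending): 779, 779, 895, 1151, 1281, 1281, 1281, 1361
The 2 values of 779 occupy positions 1–2 → average rank (1+2)/2 = 1.5.
The 3 values of 1281 occupy positions 5–7 → average rank 6.
L has value 779 mm → rank 1.5.

1.5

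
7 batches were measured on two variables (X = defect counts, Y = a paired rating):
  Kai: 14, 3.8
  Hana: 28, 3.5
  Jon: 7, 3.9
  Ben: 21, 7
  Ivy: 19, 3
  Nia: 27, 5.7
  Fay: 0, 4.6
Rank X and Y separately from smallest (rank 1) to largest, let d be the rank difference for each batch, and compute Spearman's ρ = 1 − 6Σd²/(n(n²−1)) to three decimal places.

Ranks of variable 1: 3, 7, 2, 5, 4, 6, 1
Ranks of variable 2: 3, 2, 4, 7, 1, 6, 5
d = r₁ − r₂: 0, 5, -2, -2, 3, 0, -4
d²: 0, 25, 4, 4, 9, 0, 16; Σd² = 58
ρ = 1 − 6·58/(7·48) = 1 − 348/336 = -0.036

-0.036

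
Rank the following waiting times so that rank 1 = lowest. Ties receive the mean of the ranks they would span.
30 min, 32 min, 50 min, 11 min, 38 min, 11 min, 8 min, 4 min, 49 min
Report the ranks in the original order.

Sorted (ascending): 4, 8, 11, 11, 30, 32, 38, 49, 50
The 2 values of 11 occupy positions 3–4 → average rank (3+4)/2 = 3.5.

5, 6, 9, 3.5, 7, 3.5, 2, 1, 8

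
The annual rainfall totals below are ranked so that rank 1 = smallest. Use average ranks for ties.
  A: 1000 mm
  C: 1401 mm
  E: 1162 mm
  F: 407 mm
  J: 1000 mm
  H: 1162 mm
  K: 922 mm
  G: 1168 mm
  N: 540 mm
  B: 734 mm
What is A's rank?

Sorted (ascending): 407, 540, 734, 922, 1000, 1000, 1162, 1162, 1168, 1401
The 2 values of 1000 occupy positions 5–6 → average rank (5+6)/2 = 5.5.
The 2 values of 1162 occupy positions 7–8 → average rank (7+8)/2 = 7.5.
A has value 1000 mm → rank 5.5.

5.5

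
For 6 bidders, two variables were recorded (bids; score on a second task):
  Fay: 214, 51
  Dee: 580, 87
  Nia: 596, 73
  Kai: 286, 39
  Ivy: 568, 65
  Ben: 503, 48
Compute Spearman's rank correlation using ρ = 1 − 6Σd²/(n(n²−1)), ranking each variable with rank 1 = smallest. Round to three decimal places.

0.771

Ranks of variable 1: 1, 5, 6, 2, 4, 3
Ranks of variable 2: 3, 6, 5, 1, 4, 2
d = r₁ − r₂: -2, -1, 1, 1, 0, 1
d²: 4, 1, 1, 1, 0, 1; Σd² = 8
ρ = 1 − 6·8/(6·35) = 1 − 48/210 = 0.771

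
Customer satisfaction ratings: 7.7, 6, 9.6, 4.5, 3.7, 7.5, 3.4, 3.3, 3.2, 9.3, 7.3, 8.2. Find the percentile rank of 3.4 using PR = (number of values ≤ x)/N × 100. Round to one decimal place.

25.0

N = 12.
Strictly below 3.4: 2. Equal to 3.4: 1.
PR = 3/12 × 100 = 25.0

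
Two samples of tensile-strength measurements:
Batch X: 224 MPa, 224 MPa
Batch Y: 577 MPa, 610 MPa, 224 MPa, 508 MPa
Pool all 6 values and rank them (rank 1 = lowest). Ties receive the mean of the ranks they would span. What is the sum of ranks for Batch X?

Sorted (ascending): 224, 224, 224, 508, 577, 610
The 3 values of 224 occupy positions 1–3 → average rank 2.
Batch X values → pooled ranks: 224→2, 224→2
Rank sum = 2 + 2 = 4

4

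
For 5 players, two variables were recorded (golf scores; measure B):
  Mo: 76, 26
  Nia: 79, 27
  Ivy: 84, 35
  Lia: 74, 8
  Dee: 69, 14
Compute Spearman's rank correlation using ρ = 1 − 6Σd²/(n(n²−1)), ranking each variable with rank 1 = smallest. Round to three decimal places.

Ranks of variable 1: 3, 4, 5, 2, 1
Ranks of variable 2: 3, 4, 5, 1, 2
d = r₁ − r₂: 0, 0, 0, 1, -1
d²: 0, 0, 0, 1, 1; Σd² = 2
ρ = 1 − 6·2/(5·24) = 1 − 12/120 = 0.900

0.900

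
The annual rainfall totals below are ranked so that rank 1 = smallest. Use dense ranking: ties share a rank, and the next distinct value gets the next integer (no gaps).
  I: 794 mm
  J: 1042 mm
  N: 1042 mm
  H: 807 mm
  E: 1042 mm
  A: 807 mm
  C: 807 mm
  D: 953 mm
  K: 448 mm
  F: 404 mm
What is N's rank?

6

Sorted (ascending): 404, 448, 794, 807, 807, 807, 953, 1042, 1042, 1042
The 3 values of 807 share dense rank 4.
The 3 values of 1042 share dense rank 6.
Remaining distinct values take the next consecutive integers.
N has value 1042 mm → rank 6.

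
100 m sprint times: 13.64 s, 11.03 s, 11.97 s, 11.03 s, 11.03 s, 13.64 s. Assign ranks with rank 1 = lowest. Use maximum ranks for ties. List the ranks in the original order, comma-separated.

6, 3, 4, 3, 3, 6

Sorted (ascending): 11.03, 11.03, 11.03, 11.97, 13.64, 13.64
The 3 values of 11.03 occupy positions 1–3 → each gets rank 3.
The 2 values of 13.64 occupy positions 5–6 → each gets rank 6.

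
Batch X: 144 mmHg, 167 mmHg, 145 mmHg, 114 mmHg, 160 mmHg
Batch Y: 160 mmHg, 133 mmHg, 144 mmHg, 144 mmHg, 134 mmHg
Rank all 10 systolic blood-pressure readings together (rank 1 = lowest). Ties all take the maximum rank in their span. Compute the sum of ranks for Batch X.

Sorted (ascending): 114, 133, 134, 144, 144, 144, 145, 160, 160, 167
The 3 values of 144 occupy positions 4–6 → each gets rank 6.
The 2 values of 160 occupy positions 8–9 → each gets rank 9.
Batch X values → pooled ranks: 144→6, 167→10, 145→7, 114→1, 160→9
Rank sum = 6 + 10 + 7 + 1 + 9 = 33

33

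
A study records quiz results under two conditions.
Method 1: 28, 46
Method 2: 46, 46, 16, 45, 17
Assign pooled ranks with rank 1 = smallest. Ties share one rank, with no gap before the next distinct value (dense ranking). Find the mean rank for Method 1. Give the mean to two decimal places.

4.00

Sorted (ascending): 16, 17, 28, 45, 46, 46, 46
The 3 values of 46 share dense rank 5.
Remaining distinct values take the next consecutive integers.
Method 1 values → pooled ranks: 28→3, 46→5
Mean rank = (3 + 5) / 2 = 4.00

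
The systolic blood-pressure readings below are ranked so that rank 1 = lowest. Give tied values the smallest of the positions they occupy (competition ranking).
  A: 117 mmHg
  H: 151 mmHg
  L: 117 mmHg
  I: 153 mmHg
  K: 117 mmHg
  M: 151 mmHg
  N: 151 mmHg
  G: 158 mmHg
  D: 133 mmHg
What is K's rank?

Sorted (ascending): 117, 117, 117, 133, 151, 151, 151, 153, 158
The 3 values of 117 occupy positions 1–3 → each gets rank 1.
The 3 values of 151 occupy positions 5–7 → each gets rank 5.
K has value 117 mmHg → rank 1.

1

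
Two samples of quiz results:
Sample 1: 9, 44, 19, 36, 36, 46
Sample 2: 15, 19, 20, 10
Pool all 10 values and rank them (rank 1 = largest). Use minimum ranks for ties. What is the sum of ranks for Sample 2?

Sorted (descending): 46, 44, 36, 36, 20, 19, 19, 15, 10, 9
The 2 values of 36 occupy positions 3–4 → each gets rank 3.
The 2 values of 19 occupy positions 6–7 → each gets rank 6.
Sample 2 values → pooled ranks: 15→8, 19→6, 20→5, 10→9
Rank sum = 8 + 6 + 5 + 9 = 28

28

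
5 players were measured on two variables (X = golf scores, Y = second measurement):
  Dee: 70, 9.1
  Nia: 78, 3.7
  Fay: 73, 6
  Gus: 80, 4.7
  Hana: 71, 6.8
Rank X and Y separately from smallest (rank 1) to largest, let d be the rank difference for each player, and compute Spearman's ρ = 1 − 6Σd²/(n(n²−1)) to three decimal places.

Ranks of variable 1: 1, 4, 3, 5, 2
Ranks of variable 2: 5, 1, 3, 2, 4
d = r₁ − r₂: -4, 3, 0, 3, -2
d²: 16, 9, 0, 9, 4; Σd² = 38
ρ = 1 − 6·38/(5·24) = 1 − 228/120 = -0.900

-0.900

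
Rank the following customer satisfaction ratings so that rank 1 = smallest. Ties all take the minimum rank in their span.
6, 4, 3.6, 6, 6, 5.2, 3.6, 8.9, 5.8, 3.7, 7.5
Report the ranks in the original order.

Sorted (ascending): 3.6, 3.6, 3.7, 4, 5.2, 5.8, 6, 6, 6, 7.5, 8.9
The 2 values of 3.6 occupy positions 1–2 → each gets rank 1.
The 3 values of 6 occupy positions 7–9 → each gets rank 7.

7, 4, 1, 7, 7, 5, 1, 11, 6, 3, 10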